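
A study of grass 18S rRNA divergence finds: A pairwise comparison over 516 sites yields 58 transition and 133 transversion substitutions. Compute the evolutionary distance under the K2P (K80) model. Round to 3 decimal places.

P = 58/516 ≈ 0.112403 and Q = 133/516 ≈ 0.257752.
Under the Kimura two-parameter model, d = −½ ln(1 − 2P − Q) − ¼ ln(1 − 2Q).
1 − 2P − Q = 0.517442, giving −½ ln(0.517442) = 0.329429.
1 − 2Q = 0.484496, giving −¼ ln(0.484496) = 0.181162.
d = 0.329429 + 0.181162 = 0.510591.

0.511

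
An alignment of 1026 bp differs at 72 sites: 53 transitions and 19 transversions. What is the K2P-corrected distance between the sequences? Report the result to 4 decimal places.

0.0744

P = 53/1026 ≈ 0.051657 and Q = 19/1026 ≈ 0.018519.
Under the Kimura two-parameter model, d = −½ ln(1 − 2P − Q) − ¼ ln(1 − 2Q).
1 − 2P − Q = 0.878167, giving −½ ln(0.878167) = 0.064959.
1 − 2Q = 0.962962, giving −¼ ln(0.962962) = 0.009435.
d = 0.064959 + 0.009435 = 0.074394.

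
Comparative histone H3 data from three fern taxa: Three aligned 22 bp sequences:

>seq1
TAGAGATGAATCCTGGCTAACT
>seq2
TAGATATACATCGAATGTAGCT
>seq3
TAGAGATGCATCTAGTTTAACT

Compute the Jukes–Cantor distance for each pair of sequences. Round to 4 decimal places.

seq1–seq2: 9/22 sites differ → p ≈ 0.409091, d = −0.75 ln(1 − 0.545455) = 0.591344 ≈ 0.5913.
seq1–seq3: 5/22 sites differ → p ≈ 0.227273, d = −0.75 ln(1 − 0.303031) = 0.270761 ≈ 0.2708.
seq2–seq3: 6/22 sites differ → p ≈ 0.272727, d = −0.75 ln(1 − 0.363636) = 0.338988 ≈ 0.3390.

d(seq1,seq2) = 0.5913, d(seq1,seq3) = 0.2708, d(seq2,seq3) = 0.3390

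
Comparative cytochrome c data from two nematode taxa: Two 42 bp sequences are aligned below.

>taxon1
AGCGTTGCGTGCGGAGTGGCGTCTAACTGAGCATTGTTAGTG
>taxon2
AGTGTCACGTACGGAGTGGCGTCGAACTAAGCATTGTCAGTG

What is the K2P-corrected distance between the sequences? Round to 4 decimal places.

0.1974

Of 42 sites, 6 differences are transitions and 1 are transversions, so P = 6/42 ≈ 0.142857 and Q = 1/42 ≈ 0.02381.
Under the Kimura two-parameter model, d = −½ ln(1 − 2P − Q) − ¼ ln(1 − 2Q).
1 − 2P − Q = 0.690476, giving −½ ln(0.690476) = 0.185187.
1 − 2Q = 0.95238, giving −¼ ln(0.95238) = 0.012198.
d = 0.185187 + 0.012198 = 0.197385.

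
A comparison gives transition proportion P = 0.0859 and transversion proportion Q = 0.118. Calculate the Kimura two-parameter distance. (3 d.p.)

Under the Kimura two-parameter model, d = −½ ln(1 − 2P − Q) − ¼ ln(1 − 2Q).
1 − 2P − Q = 0.7102, giving −½ ln(0.7102) = 0.171104.
1 − 2Q = 0.764, giving −¼ ln(0.764) = 0.067297.
d = 0.171104 + 0.067297 = 0.238401.

0.238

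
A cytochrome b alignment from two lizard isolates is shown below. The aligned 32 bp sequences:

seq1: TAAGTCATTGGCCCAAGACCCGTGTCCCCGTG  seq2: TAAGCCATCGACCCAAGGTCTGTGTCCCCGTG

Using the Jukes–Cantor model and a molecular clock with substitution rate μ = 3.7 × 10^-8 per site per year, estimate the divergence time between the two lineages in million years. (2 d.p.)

2.92

The sequences differ at 6 of 32 sites (5, 9, 11, 18, 19, 21), so p = 6/32 = 0.1875.
d = −(3/4) ln(1 − 4p/3) = −0.75 ln(1 − 0.25) = −0.75 ln(0.75)
  = −0.75 × (-0.287682) = 0.215762 substitutions/site.
Under a molecular clock d = 2μt, so t = d/(2μ) = 0.215762 / (2 × 3.7 × 10^-8) = 2.92 million years.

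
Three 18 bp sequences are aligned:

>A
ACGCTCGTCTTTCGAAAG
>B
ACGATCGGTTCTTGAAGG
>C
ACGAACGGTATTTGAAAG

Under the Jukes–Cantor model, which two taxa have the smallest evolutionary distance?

B and C

A–B: 6/18 differ, p = 0.333, d = 0.441.
A–C: 6/18 differ, p = 0.333, d = 0.441.
B–C: 4/18 differ, p = 0.222, d = 0.264.
The smallest distance is between B and C.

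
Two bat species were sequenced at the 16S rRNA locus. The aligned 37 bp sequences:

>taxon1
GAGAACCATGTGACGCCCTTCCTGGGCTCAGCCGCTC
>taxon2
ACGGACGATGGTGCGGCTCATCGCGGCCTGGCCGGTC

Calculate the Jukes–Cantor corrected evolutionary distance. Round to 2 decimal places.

The sequences differ at 18 of 37 sites, so p = 18/37 ≈ 0.486486.
d = −(3/4) ln(1 − 4p/3) = −0.75 ln(1 − 0.648648) = −0.75 ln(0.351352)
  = −0.75 × (-1.045967) = 0.784475 substitutions/site.

0.78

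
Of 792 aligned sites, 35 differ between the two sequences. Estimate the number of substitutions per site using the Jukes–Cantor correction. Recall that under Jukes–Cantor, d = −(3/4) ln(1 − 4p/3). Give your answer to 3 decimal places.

p = 35/792 ≈ 0.044192.
d = −(3/4) ln(1 − 4p/3) = −0.75 ln(1 − 0.058923) = −0.75 ln(0.941077)
  = −0.75 × (-0.060730) = 0.045548 substitutions/site.

0.046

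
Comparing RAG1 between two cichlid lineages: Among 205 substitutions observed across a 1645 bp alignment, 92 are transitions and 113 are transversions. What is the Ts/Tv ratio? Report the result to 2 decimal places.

R = 92/113 = 0.814159… ≈ 0.81 (to 2 d.p.).

0.81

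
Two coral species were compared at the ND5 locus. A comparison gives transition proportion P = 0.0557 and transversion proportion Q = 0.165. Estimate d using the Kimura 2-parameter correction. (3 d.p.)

Under the Kimura two-parameter model, d = −½ ln(1 − 2P − Q) − ¼ ln(1 − 2Q).
1 − 2P − Q = 0.7236, giving −½ ln(0.7236) = 0.161758.
1 − 2Q = 0.67, giving −¼ ln(0.67) = 0.100119.
d = 0.161758 + 0.100119 = 0.261877.

0.262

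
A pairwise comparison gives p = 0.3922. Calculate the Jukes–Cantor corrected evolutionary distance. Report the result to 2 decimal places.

d = −(3/4) ln(1 − 4p/3) = −0.75 ln(1 − 0.522933) = −0.75 ln(0.477067)
  = −0.75 × (-0.740098) = 0.555074 substitutions/site.

0.56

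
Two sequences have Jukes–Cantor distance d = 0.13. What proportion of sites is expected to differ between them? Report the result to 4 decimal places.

0.1194

p = (3/4)(1 − e^(−4d/3)) = 0.75 × (1 − e^(-0.173333)) = 0.75 × (1 − 0.840858) = 0.119357.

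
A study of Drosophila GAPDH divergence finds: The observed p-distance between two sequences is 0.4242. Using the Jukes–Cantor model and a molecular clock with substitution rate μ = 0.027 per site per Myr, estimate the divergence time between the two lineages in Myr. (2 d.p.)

d = −(3/4) ln(1 − 4p/3) = −0.75 ln(1 − 0.5656) = −0.75 ln(0.4344)
  = −0.75 × (-0.833790) = 0.625343 substitutions/site.
Under a molecular clock d = 2μt, so t = d/(2μ) = 0.625343 / (2 × 0.027) = 11.58 Myr.

11.58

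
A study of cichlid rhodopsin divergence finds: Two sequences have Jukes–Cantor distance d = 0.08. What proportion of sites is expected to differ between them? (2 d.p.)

0.08

p = (3/4)(1 − e^(−4d/3)) = 0.75 × (1 − e^(-0.106667)) = 0.75 × (1 − 0.898825) = 0.075881.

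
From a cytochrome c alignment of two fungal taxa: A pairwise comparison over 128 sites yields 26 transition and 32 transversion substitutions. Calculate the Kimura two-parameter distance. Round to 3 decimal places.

0.707

P = 26/128 = 0.203125 and Q = 32/128 = 0.25.
Under the Kimura two-parameter model, d = −½ ln(1 − 2P − Q) − ¼ ln(1 − 2Q).
1 − 2P − Q = 0.34375, giving −½ ln(0.34375) = 0.533920.
1 − 2Q = 0.5, giving −¼ ln(0.5) = 0.173287.
d = 0.533920 + 0.173287 = 0.707207.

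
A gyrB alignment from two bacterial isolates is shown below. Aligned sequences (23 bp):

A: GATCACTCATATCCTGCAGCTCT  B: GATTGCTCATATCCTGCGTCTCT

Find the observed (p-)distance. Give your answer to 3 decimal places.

0.174

The sequences differ at 4 of 23 positions (sites 4, 5, 18, 19).
p = 4/23 = 0.173913… ≈ 0.174 (to 3 d.p.).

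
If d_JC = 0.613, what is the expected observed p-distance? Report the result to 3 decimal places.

p = (3/4)(1 − e^(−4d/3)) = 0.75 × (1 − e^(-0.817333)) = 0.75 × (1 − 0.441608) = 0.418794.

0.419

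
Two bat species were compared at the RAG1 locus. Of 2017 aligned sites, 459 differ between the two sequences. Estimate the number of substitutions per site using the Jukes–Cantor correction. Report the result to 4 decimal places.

p = 459/2017 ≈ 0.227566.
d = −(3/4) ln(1 − 4p/3) = −0.75 ln(1 − 0.303421) = −0.75 ln(0.696579)
  = −0.75 × (-0.361574) = 0.271181 substitutions/site.

0.2712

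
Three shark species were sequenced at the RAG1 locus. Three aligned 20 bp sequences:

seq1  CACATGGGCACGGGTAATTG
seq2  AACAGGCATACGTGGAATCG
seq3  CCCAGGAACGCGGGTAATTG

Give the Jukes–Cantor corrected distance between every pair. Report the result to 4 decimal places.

d(seq1,seq2) = 0.5716, d(seq1,seq3) = 0.3041, d(seq2,seq3) = 0.5716

seq1–seq2: 8/20 sites differ → p = 0.4, d = −0.75 ln(1 − 0.533333) = 0.571605 ≈ 0.5716.
seq1–seq3: 5/20 sites differ → p = 0.25, d = −0.75 ln(1 − 0.333333) = 0.304098 ≈ 0.3041.
seq2–seq3: 8/20 sites differ → p = 0.4, d = −0.75 ln(1 − 0.533333) = 0.571605 ≈ 0.5716.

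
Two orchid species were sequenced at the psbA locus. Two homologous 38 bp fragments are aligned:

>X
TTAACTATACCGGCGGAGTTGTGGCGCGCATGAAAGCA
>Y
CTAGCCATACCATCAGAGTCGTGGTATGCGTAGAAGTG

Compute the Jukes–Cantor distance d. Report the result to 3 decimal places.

The sequences differ at 15 of 38 sites, so p = 15/38 ≈ 0.394737.
d = −(3/4) ln(1 − 4p/3) = −0.75 ln(1 − 0.526316) = −0.75 ln(0.473684)
  = −0.75 × (-0.747215) = 0.560411 substitutions/site.

0.560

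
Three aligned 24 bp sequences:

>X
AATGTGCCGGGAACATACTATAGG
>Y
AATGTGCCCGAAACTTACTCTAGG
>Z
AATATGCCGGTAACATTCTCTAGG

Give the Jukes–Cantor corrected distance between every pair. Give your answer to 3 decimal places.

d(X,Y) = 0.188, d(X,Z) = 0.188, d(Y,Z) = 0.244

X–Y: 4/24 sites differ → p ≈ 0.166667, d = −0.75 ln(1 − 0.222223) = 0.188487 ≈ 0.188.
X–Z: 4/24 sites differ → p ≈ 0.166667, d = −0.75 ln(1 − 0.222223) = 0.188487 ≈ 0.188.
Y–Z: 5/24 sites differ → p ≈ 0.208333, d = −0.75 ln(1 − 0.277777) = 0.244066 ≈ 0.244.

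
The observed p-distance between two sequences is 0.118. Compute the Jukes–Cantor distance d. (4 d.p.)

d = −(3/4) ln(1 − 4p/3) = −0.75 ln(1 − 0.157333) = −0.75 ln(0.842667)
  = −0.75 × (-0.171183) = 0.128387 substitutions/site.

0.1284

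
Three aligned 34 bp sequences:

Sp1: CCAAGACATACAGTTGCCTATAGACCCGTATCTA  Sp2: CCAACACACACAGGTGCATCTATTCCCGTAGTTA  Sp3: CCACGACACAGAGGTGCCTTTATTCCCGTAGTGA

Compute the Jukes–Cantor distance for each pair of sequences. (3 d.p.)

d(Sp1,Sp2) = 0.326, d(Sp1,Sp3) = 0.373, d(Sp2,Sp3) = 0.201

Sp1–Sp2: 9/34 sites differ → p ≈ 0.264706, d = −0.75 ln(1 − 0.352941) = 0.326488 ≈ 0.326.
Sp1–Sp3: 10/34 sites differ → p ≈ 0.294118, d = −0.75 ln(1 − 0.392157) = 0.373379 ≈ 0.373.
Sp2–Sp3: 6/34 sites differ → p ≈ 0.176471, d = −0.75 ln(1 − 0.235295) = 0.201199 ≈ 0.201.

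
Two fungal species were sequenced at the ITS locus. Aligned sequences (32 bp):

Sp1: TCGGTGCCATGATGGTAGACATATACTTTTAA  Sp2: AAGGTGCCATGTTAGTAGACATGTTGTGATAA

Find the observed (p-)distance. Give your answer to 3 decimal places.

The sequences differ at 9 of 32 positions (sites 1, 2, 12, 14, 23, 25, 26, 28, 29).
p = 9/32 = 0.28125 ≈ 0.281 (to 3 d.p.).

0.281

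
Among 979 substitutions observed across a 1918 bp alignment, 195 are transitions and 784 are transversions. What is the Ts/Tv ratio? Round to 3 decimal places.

R = 195/784 = 0.248724… ≈ 0.249 (to 3 d.p.).

0.249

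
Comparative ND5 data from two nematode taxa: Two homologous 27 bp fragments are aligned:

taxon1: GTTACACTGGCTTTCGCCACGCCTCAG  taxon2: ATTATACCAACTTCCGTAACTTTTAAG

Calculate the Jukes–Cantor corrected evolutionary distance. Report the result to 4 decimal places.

The sequences differ at 12 of 27 sites, so p = 12/27 ≈ 0.444444.
d = −(3/4) ln(1 − 4p/3) = −0.75 ln(1 − 0.592592) = −0.75 ln(0.407408)
  = −0.75 × (-0.897940) = 0.673455 substitutions/site.

0.6735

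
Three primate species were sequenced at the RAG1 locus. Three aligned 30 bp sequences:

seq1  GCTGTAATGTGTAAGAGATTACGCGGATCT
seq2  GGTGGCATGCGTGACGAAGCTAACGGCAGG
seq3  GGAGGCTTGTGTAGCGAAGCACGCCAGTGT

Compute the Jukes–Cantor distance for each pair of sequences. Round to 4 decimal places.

seq1–seq2: 17/30 sites differ → p ≈ 0.566667, d = −0.75 ln(1 − 0.755556) = 1.056577 ≈ 1.0566.
seq1–seq3: 15/30 sites differ → p = 0.5, d = −0.75 ln(1 − 0.666667) = 0.823960 ≈ 0.8240.
seq2–seq3: 13/30 sites differ → p ≈ 0.433333, d = −0.75 ln(1 − 0.577777) = 0.646666 ≈ 0.6467.

d(seq1,seq2) = 1.0566, d(seq1,seq3) = 0.8240, d(seq2,seq3) = 0.6467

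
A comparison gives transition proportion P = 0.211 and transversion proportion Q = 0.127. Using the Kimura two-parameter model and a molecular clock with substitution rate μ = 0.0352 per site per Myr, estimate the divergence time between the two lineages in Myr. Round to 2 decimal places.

6.70

Under the Kimura two-parameter model, d = −½ ln(1 − 2P − Q) − ¼ ln(1 − 2Q).
1 − 2P − Q = 0.451, giving −½ ln(0.451) = 0.398144.
1 − 2Q = 0.746, giving −¼ ln(0.746) = 0.073257.
d = 0.398144 + 0.073257 = 0.471401.
Under a molecular clock d = 2μt, so t = d/(2μ) = 0.471401 / (2 × 0.0352) = 6.70 Myr.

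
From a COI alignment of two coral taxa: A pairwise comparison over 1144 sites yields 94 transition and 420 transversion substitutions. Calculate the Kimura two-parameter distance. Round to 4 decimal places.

0.7104

P = 94/1144 ≈ 0.082168 and Q = 420/1144 ≈ 0.367133.
Under the Kimura two-parameter model, d = −½ ln(1 − 2P − Q) − ¼ ln(1 − 2Q).
1 − 2P − Q = 0.468531, giving −½ ln(0.468531) = 0.379077.
1 − 2Q = 0.265734, giving −¼ ln(0.265734) = 0.331315.
d = 0.379077 + 0.331315 = 0.710392.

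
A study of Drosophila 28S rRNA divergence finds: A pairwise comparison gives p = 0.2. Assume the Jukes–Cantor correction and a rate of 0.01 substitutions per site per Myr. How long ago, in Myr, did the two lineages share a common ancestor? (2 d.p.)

11.63

d = −(3/4) ln(1 − 4p/3) = −0.75 ln(1 − 0.266667) = −0.75 ln(0.733333)
  = −0.75 × (-0.310155) = 0.232616 substitutions/site.
Under a molecular clock d = 2μt, so t = d/(2μ) = 0.232616 / (2 × 0.01) = 11.63 Myr.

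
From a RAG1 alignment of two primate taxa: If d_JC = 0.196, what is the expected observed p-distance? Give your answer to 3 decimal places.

p = (3/4)(1 − e^(−4d/3)) = 0.75 × (1 − e^(-0.261333)) = 0.75 × (1 − 0.770024) = 0.172482.

0.172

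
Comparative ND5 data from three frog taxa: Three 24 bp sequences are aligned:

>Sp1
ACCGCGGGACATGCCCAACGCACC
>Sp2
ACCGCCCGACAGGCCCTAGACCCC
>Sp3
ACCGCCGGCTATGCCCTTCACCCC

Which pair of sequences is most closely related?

Sp2 and Sp3

Sp1–Sp2: 7/24 differ, p = 0.292, d = 0.369.
Sp1–Sp3: 7/24 differ, p = 0.292, d = 0.369.
Sp2–Sp3: 6/24 differ, p = 0.250, d = 0.304.
The smallest distance is between Sp2 and Sp3.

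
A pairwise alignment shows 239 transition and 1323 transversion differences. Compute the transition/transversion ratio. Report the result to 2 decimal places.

R = 239/1323 = 0.180650… ≈ 0.18 (to 2 d.p.).

0.18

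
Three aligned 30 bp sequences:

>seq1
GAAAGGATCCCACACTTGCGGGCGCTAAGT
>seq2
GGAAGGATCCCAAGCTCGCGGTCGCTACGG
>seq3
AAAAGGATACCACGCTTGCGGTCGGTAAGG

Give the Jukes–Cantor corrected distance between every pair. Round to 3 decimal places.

d(seq1,seq2) = 0.280, d(seq1,seq3) = 0.233, d(seq2,seq3) = 0.280

seq1–seq2: 7/30 sites differ → p ≈ 0.233333, d = −0.75 ln(1 − 0.311111) = 0.279506 ≈ 0.280.
seq1–seq3: 6/30 sites differ → p = 0.2, d = −0.75 ln(1 − 0.266667) = 0.232617 ≈ 0.233.
seq2–seq3: 7/30 sites differ → p ≈ 0.233333, d = −0.75 ln(1 − 0.311111) = 0.279506 ≈ 0.280.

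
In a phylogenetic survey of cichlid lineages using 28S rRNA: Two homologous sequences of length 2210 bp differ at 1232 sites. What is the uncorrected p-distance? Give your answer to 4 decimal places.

p = 1232/2210 = 0.557466… ≈ 0.5575 (to 4 d.p.).

0.5575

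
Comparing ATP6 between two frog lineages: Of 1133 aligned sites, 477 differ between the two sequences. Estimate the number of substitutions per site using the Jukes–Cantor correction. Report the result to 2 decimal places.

p = 477/1133 ≈ 0.421006.
d = −(3/4) ln(1 − 4p/3) = −0.75 ln(1 − 0.561341) = −0.75 ln(0.438659)
  = −0.75 × (-0.824033) = 0.618025 substitutions/site.

0.62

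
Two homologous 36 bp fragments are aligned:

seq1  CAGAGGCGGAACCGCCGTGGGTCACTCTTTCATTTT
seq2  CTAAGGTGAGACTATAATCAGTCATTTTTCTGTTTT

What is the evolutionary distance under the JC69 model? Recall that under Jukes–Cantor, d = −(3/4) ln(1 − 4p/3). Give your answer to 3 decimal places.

The sequences differ at 17 of 36 sites, so p = 17/36 ≈ 0.472222.
d = −(3/4) ln(1 − 4p/3) = −0.75 ln(1 − 0.629629) = −0.75 ln(0.370371)
  = −0.75 × (-0.993250) = 0.744938 substitutions/site.

0.745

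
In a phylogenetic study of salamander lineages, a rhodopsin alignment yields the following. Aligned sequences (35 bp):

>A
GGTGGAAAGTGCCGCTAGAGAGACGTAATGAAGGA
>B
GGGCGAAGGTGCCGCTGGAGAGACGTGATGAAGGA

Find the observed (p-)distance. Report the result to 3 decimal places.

0.143

The sequences differ at 5 of 35 positions (sites 3, 4, 8, 17, 27).
p = 5/35 = 0.142857… ≈ 0.143 (to 3 d.p.).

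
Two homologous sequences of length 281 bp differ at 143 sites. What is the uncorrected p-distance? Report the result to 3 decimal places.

p = 143/281 = 0.508896… ≈ 0.509 (to 3 d.p.).

0.509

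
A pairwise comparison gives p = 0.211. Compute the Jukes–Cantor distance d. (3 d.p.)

0.248

d = −(3/4) ln(1 − 4p/3) = −0.75 ln(1 − 0.281333) = −0.75 ln(0.718667)
  = −0.75 × (-0.330357) = 0.247768 substitutions/site.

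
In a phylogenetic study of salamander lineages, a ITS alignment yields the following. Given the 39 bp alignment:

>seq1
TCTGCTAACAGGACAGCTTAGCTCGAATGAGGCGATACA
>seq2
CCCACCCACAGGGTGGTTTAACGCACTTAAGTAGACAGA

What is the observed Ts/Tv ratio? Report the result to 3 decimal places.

Transitions are A↔G and C↔T; transversions are all other mismatches.
Transitions: 12. Transversions: 7.
R = 12/7 = 1.714285… ≈ 1.714 (to 3 d.p.).

1.714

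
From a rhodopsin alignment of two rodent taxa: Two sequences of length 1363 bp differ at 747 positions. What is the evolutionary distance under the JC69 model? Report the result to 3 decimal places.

0.984

p = 747/1363 ≈ 0.548056.
d = −(3/4) ln(1 − 4p/3) = −0.75 ln(1 − 0.730741) = −0.75 ln(0.269259)
  = −0.75 × (-1.312082) = 0.984062 substitutions/site.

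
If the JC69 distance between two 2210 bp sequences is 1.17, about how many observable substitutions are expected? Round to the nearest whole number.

1309

Invert JC69: p = (3/4)(1 − e^(−4d/3)) = 0.75 × (1 − e^(-1.56)) = 0.75 × (1 − 0.210136) = 0.592398.
Expected differing sites = pL ≈ 0.592398 × 2210 = 1309.19958 ≈ 1309.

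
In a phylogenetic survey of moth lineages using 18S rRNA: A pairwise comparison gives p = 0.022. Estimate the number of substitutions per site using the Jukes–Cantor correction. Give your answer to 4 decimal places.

0.0223

d = −(3/4) ln(1 − 4p/3) = −0.75 ln(1 − 0.029333) = −0.75 ln(0.970667)
  = −0.75 × (-0.029772) = 0.022329 substitutions/site.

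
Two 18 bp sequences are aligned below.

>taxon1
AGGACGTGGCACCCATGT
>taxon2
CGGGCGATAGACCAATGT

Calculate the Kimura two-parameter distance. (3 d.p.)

0.549

Of 18 sites, 2 differences are transitions and 5 are transversions, so P = 2/18 ≈ 0.111111 and Q = 5/18 ≈ 0.277778.
Under the Kimura two-parameter model, d = −½ ln(1 − 2P − Q) − ¼ ln(1 − 2Q).
1 − 2P − Q = 0.5, giving −½ ln(0.5) = 0.346574.
1 − 2Q = 0.444444, giving −¼ ln(0.444444) = 0.202733.
d = 0.346574 + 0.202733 = 0.549307.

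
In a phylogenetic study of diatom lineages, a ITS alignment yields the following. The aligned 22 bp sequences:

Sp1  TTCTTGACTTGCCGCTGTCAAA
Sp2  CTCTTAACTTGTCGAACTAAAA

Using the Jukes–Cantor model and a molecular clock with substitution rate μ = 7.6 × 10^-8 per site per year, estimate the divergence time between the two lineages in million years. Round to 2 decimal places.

2.72

The sequences differ at 7 of 22 sites (1, 6, 12, 15, 16, 17, 19), so p = 7/22 ≈ 0.318182.
d = −(3/4) ln(1 − 4p/3) = −0.75 ln(1 − 0.424243) = −0.75 ln(0.575757)
  = −0.75 × (-0.552070) = 0.414053 substitutions/site.
Under a molecular clock d = 2μt, so t = d/(2μ) = 0.414053 / (2 × 7.6 × 10^-8) = 2.72 million years.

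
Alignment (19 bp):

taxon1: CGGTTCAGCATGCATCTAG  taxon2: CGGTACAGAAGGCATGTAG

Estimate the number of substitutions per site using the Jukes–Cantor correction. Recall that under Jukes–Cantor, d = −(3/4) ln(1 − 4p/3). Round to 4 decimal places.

The sequences differ at 4 of 19 sites (5, 9, 11, 16), so p = 4/19 ≈ 0.210526.
d = −(3/4) ln(1 − 4p/3) = −0.75 ln(1 − 0.280701) = −0.75 ln(0.719299)
  = −0.75 × (-0.329478) = 0.247109 substitutions/site.

0.2471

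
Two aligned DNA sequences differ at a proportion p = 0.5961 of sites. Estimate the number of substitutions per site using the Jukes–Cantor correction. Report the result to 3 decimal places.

1.188

d = −(3/4) ln(1 − 4p/3) = −0.75 ln(1 − 0.7948) = −0.75 ln(0.2052)
  = −0.75 × (-1.583770) = 1.187828 substitutions/site.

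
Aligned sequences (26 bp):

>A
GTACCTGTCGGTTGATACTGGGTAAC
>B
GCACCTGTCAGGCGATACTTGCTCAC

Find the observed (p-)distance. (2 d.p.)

The sequences differ at 7 of 26 positions (sites 2, 10, 12, 13, 20, 22, 24).
p = 7/26 = 0.269230… ≈ 0.27 (to 2 d.p.).

0.27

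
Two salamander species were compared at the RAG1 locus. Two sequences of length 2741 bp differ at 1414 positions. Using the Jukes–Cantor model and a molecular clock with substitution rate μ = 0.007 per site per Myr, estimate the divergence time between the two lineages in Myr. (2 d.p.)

62.37

p = 1414/2741 ≈ 0.51587.
d = −(3/4) ln(1 − 4p/3) = −0.75 ln(1 − 0.687827) = −0.75 ln(0.312173)
  = −0.75 × (-1.164198) = 0.873149 substitutions/site.
Under a molecular clock d = 2μt, so t = d/(2μ) = 0.873149 / (2 × 0.007) = 62.37 Myr.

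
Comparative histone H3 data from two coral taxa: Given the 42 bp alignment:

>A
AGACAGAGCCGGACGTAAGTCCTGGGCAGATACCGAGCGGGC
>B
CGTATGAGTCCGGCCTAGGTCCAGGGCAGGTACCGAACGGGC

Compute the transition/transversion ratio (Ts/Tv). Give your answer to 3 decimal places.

Transitions are A↔G and C↔T; transversions are all other mismatches.
Transitions: 5. Transversions: 7.
R = 5/7 = 0.714285… ≈ 0.714 (to 3 d.p.).

0.714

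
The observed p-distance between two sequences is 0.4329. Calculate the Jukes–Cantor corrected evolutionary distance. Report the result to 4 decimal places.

0.6456

d = −(3/4) ln(1 − 4p/3) = −0.75 ln(1 − 0.5772) = −0.75 ln(0.4228)
  = −0.75 × (-0.860856) = 0.645642 substitutions/site.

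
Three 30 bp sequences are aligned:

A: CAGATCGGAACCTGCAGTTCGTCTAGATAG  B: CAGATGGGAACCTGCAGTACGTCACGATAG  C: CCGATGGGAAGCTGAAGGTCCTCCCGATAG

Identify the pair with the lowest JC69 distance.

A–B: 4/30 differ, p = 0.133, d = 0.147.
A–C: 8/30 differ, p = 0.267, d = 0.330.
B–C: 7/30 differ, p = 0.233, d = 0.280.
The smallest distance is between A and B.

A and B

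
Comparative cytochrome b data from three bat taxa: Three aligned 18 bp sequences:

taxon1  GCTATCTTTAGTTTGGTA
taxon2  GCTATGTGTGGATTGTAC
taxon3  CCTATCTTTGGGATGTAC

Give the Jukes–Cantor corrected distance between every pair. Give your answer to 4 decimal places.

taxon1–taxon2: 7/18 sites differ → p ≈ 0.388889, d = −0.75 ln(1 − 0.518519) = 0.548166 ≈ 0.5482.
taxon1–taxon3: 7/18 sites differ → p ≈ 0.388889, d = −0.75 ln(1 − 0.518519) = 0.548166 ≈ 0.5482.
taxon2–taxon3: 5/18 sites differ → p ≈ 0.277778, d = −0.75 ln(1 − 0.370371) = 0.346968 ≈ 0.3470.

d(taxon1,taxon2) = 0.5482, d(taxon1,taxon3) = 0.5482, d(taxon2,taxon3) = 0.3470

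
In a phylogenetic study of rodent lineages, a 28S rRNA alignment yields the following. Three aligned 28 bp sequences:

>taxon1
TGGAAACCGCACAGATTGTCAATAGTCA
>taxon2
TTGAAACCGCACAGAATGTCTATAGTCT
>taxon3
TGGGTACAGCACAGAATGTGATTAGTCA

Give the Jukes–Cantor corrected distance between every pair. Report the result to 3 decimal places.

taxon1–taxon2: 4/28 sites differ → p ≈ 0.142857, d = −0.75 ln(1 − 0.190476) = 0.158482 ≈ 0.158.
taxon1–taxon3: 6/28 sites differ → p ≈ 0.214286, d = −0.75 ln(1 − 0.285715) = 0.252355 ≈ 0.252.
taxon2–taxon3: 8/28 sites differ → p ≈ 0.285714, d = −0.75 ln(1 − 0.380952) = 0.359679 ≈ 0.360.

d(taxon1,taxon2) = 0.158, d(taxon1,taxon3) = 0.252, d(taxon2,taxon3) = 0.360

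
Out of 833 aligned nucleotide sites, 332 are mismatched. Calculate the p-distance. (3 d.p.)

p = 332/833 = 0.398559… ≈ 0.399 (to 3 d.p.).

0.399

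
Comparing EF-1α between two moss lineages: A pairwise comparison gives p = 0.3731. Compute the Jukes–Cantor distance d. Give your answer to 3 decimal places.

d = −(3/4) ln(1 − 4p/3) = −0.75 ln(1 − 0.497467) = −0.75 ln(0.502533)
  = −0.75 × (-0.688094) = 0.516071 substitutions/site.

0.516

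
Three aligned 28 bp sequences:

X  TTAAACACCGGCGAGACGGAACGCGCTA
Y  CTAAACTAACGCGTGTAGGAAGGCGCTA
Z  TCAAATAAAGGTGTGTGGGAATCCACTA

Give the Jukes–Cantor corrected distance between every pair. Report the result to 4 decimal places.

X–Y: 9/28 sites differ → p ≈ 0.321429, d = −0.75 ln(1 − 0.428572) = 0.419713 ≈ 0.4197.
X–Z: 11/28 sites differ → p ≈ 0.392857, d = −0.75 ln(1 − 0.523809) = 0.556452 ≈ 0.5565.
Y–Z: 10/28 sites differ → p ≈ 0.357143, d = −0.75 ln(1 − 0.476191) = 0.484971 ≈ 0.4850.

d(X,Y) = 0.4197, d(X,Z) = 0.5565, d(Y,Z) = 0.4850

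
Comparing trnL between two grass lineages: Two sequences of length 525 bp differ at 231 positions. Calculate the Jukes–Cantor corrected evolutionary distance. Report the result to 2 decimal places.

p = 231/525 = 0.44.
d = −(3/4) ln(1 − 4p/3) = −0.75 ln(1 − 0.586667) = −0.75 ln(0.413333)
  = −0.75 × (-0.883502) = 0.662627 substitutions/site.

0.66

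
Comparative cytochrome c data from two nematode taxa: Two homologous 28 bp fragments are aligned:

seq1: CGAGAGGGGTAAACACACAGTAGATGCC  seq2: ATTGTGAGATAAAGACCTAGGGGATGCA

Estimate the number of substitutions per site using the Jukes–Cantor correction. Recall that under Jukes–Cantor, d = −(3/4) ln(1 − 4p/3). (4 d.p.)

The sequences differ at 12 of 28 sites, so p = 12/28 ≈ 0.428571.
d = −(3/4) ln(1 − 4p/3) = −0.75 ln(1 − 0.571428) = −0.75 ln(0.428572)
  = −0.75 × (-0.847297) = 0.635473 substitutions/site.

0.6355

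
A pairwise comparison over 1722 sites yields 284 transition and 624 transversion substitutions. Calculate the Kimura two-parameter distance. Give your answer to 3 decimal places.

P = 284/1722 ≈ 0.164925 and Q = 624/1722 ≈ 0.362369.
Under the Kimura two-parameter model, d = −½ ln(1 − 2P − Q) − ¼ ln(1 − 2Q).
1 − 2P − Q = 0.307781, giving −½ ln(0.307781) = 0.589183.
1 − 2Q = 0.275262, giving −¼ ln(0.275262) = 0.322508.
d = 0.589183 + 0.322508 = 0.911691.

0.912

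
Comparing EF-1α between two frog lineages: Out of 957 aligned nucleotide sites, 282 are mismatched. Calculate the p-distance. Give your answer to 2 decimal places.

p = 282/957 = 0.294670… ≈ 0.29 (to 2 d.p.).

0.29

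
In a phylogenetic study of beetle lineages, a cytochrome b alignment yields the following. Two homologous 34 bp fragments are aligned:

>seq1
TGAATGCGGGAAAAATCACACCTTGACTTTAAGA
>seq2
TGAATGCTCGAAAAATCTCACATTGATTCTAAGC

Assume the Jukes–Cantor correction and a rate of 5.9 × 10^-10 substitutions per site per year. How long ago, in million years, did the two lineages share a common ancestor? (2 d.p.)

203.97

The sequences differ at 7 of 34 sites (8, 9, 18, 22, 27, 29, 34), so p = 7/34 ≈ 0.205882.
d = −(3/4) ln(1 − 4p/3) = −0.75 ln(1 − 0.274509) = −0.75 ln(0.725491)
  = −0.75 × (-0.320907) = 0.240680 substitutions/site.
Under a molecular clock d = 2μt, so t = d/(2μ) = 0.240680 / (2 × 5.9 × 10^-10) = 203.97 million years.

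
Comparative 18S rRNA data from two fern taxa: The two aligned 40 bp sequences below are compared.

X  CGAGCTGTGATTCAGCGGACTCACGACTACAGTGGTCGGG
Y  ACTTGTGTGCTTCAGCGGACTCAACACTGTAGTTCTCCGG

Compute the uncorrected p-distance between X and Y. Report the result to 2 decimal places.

0.33

The sequences differ at 13 of 40 positions.
p = 13/40 = 0.325 ≈ 0.33 (to 2 d.p.).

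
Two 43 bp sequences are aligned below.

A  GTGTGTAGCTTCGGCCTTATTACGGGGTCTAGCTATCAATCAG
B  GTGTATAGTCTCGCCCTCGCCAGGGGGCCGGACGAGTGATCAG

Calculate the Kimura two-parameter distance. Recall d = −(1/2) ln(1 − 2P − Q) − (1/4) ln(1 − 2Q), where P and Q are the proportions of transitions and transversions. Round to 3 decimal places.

Of 43 sites, 12 differences are transitions and 5 are transversions, so P = 12/43 ≈ 0.27907 and Q = 5/43 ≈ 0.116279.
Under the Kimura two-parameter model, d = −½ ln(1 − 2P − Q) − ¼ ln(1 − 2Q).
1 − 2P − Q = 0.325581, giving −½ ln(0.325581) = 0.561072.
1 − 2Q = 0.767442, giving −¼ ln(0.767442) = 0.066173.
d = 0.561072 + 0.066173 = 0.627245.

0.627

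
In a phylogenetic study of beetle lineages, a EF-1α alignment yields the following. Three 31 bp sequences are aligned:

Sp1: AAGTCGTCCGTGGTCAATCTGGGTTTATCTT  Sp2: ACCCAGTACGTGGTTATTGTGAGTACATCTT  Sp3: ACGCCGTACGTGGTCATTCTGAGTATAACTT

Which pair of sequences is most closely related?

Sp1–Sp2: 11/31 differ, p = 0.355, d = 0.481.
Sp1–Sp3: 7/31 differ, p = 0.226, d = 0.269.
Sp2–Sp3: 6/31 differ, p = 0.194, d = 0.224.
The smallest distance is between Sp2 and Sp3.

Sp2 and Sp3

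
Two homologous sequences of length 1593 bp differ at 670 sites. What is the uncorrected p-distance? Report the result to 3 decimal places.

0.421

p = 670/1593 = 0.420590… ≈ 0.421 (to 3 d.p.).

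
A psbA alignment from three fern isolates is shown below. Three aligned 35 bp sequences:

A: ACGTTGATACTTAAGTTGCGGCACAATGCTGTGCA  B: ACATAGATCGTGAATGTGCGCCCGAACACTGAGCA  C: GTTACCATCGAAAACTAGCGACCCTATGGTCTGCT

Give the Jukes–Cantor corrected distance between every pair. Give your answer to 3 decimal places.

A–B: 13/35 sites differ → p ≈ 0.371429, d = −0.75 ln(1 − 0.495239) = 0.512753 ≈ 0.513.
A–C: 18/35 sites differ → p ≈ 0.514286, d = −0.75 ln(1 − 0.685715) = 0.868091 ≈ 0.868.
B–C: 20/35 sites differ → p ≈ 0.571429, d = −0.75 ln(1 − 0.761905) = 1.076314 ≈ 1.076.

d(A,B) = 0.513, d(A,C) = 0.868, d(B,C) = 1.076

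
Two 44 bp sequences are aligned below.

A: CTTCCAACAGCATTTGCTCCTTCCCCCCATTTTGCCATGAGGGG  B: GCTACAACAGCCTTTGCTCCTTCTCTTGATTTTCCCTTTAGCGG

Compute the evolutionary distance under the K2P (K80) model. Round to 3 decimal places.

0.339

Of 44 sites, 4 differences are transitions and 8 are transversions, so P = 4/44 ≈ 0.090909 and Q = 8/44 ≈ 0.181818.
Under the Kimura two-parameter model, d = −½ ln(1 − 2P − Q) − ¼ ln(1 − 2Q).
1 − 2P − Q = 0.636364, giving −½ ln(0.636364) = 0.225992.
1 − 2Q = 0.636364, giving −¼ ln(0.636364) = 0.112996.
d = 0.225992 + 0.112996 = 0.338988.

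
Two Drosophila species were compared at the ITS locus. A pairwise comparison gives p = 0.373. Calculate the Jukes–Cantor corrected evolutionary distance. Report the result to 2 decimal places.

d = −(3/4) ln(1 − 4p/3) = −0.75 ln(1 − 0.497333) = −0.75 ln(0.502667)
  = −0.75 × (-0.687827) = 0.515870 substitutions/site.

0.52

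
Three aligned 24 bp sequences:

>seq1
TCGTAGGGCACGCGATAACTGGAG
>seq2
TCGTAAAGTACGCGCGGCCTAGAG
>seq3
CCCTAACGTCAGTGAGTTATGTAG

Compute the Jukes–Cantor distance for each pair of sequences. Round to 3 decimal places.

d(seq1,seq2) = 0.441, d(seq1,seq3) = 0.961, d(seq2,seq3) = 0.824

seq1–seq2: 8/24 sites differ → p ≈ 0.333333, d = −0.75 ln(1 − 0.444444) = 0.440839 ≈ 0.441.
seq1–seq3: 13/24 sites differ → p ≈ 0.541667, d = −0.75 ln(1 − 0.722223) = 0.960702 ≈ 0.961.
seq2–seq3: 12/24 sites differ → p = 0.5, d = −0.75 ln(1 − 0.666667) = 0.823960 ≈ 0.824.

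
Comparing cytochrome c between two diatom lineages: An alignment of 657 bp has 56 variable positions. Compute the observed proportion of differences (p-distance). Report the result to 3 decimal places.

0.085

p = 56/657 = 0.085235… ≈ 0.085 (to 3 d.p.).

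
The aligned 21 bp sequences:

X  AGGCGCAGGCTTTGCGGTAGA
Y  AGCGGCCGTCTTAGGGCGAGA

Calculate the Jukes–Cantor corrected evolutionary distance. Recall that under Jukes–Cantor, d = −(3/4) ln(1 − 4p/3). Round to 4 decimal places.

The sequences differ at 8 of 21 sites (3, 4, 7, 9, 13, 15, 17, 18), so p = 8/21 ≈ 0.380952.
d = −(3/4) ln(1 − 4p/3) = −0.75 ln(1 − 0.507936) = −0.75 ln(0.492064)
  = −0.75 × (-0.709146) = 0.531860 substitutions/site.

0.5319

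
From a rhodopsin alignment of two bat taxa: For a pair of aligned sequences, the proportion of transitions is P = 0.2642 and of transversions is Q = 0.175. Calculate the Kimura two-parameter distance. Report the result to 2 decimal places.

Under the Kimura two-parameter model, d = −½ ln(1 − 2P − Q) − ¼ ln(1 − 2Q).
1 − 2P − Q = 0.2966, giving −½ ln(0.2966) = 0.607685.
1 − 2Q = 0.65, giving −¼ ln(0.65) = 0.107696.
d = 0.607685 + 0.107696 = 0.715381.

0.72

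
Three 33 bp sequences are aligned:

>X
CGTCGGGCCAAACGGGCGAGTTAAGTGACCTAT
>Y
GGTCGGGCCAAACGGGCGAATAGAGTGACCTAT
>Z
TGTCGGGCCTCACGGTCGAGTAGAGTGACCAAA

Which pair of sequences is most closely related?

X and Y

X–Y: 4/33 differ, p = 0.121, d = 0.132.
X–Z: 8/33 differ, p = 0.242, d = 0.293.
Y–Z: 7/33 differ, p = 0.212, d = 0.249.
The smallest distance is between X and Y.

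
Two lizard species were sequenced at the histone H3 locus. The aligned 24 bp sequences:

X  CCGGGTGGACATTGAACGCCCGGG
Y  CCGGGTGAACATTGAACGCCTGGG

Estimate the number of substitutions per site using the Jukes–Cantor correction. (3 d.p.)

0.088

The sequences differ at 2 of 24 sites (8, 21), so p = 2/24 ≈ 0.083333.
d = −(3/4) ln(1 − 4p/3) = −0.75 ln(1 − 0.111111) = −0.75 ln(0.888889)
  = −0.75 × (-0.117783) = 0.088337 substitutions/site.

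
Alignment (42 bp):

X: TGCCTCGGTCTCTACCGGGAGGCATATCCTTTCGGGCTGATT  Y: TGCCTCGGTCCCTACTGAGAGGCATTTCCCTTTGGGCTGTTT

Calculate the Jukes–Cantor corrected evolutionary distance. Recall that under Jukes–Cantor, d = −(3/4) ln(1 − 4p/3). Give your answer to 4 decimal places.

The sequences differ at 7 of 42 sites (11, 16, 18, 26, 30, 33, 40), so p = 7/42 ≈ 0.166667.
d = −(3/4) ln(1 − 4p/3) = −0.75 ln(1 − 0.222223) = −0.75 ln(0.777777)
  = −0.75 × (-0.251315) = 0.188486 substitutions/site.

0.1885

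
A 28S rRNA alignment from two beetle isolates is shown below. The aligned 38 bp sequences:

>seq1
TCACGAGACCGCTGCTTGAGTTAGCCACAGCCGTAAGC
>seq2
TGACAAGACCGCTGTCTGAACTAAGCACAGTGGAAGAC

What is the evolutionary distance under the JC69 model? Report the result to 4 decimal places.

The sequences differ at 13 of 38 sites, so p = 13/38 ≈ 0.342105.
d = −(3/4) ln(1 − 4p/3) = −0.75 ln(1 − 0.45614) = −0.75 ln(0.54386)
  = −0.75 × (-0.609063) = 0.456797 substitutions/site.

0.4568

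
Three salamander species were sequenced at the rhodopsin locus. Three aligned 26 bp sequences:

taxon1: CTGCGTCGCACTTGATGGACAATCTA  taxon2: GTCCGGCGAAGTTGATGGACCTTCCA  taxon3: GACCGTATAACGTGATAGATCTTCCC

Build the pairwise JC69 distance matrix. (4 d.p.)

d(taxon1,taxon2) = 0.3961, d(taxon1,taxon3) = 0.8240, d(taxon2,taxon3) = 0.4643

taxon1–taxon2: 8/26 sites differ → p ≈ 0.307692, d = −0.75 ln(1 − 0.410256) = 0.396050 ≈ 0.3961.
taxon1–taxon3: 13/26 sites differ → p = 0.5, d = −0.75 ln(1 − 0.666667) = 0.823960 ≈ 0.8240.
taxon2–taxon3: 9/26 sites differ → p ≈ 0.346154, d = −0.75 ln(1 − 0.461539) = 0.464280 ≈ 0.4643.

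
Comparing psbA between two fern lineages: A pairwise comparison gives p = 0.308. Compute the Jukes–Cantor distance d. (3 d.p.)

d = −(3/4) ln(1 − 4p/3) = −0.75 ln(1 − 0.410667) = −0.75 ln(0.589333)
  = −0.75 × (-0.528764) = 0.396573 substitutions/site.

0.397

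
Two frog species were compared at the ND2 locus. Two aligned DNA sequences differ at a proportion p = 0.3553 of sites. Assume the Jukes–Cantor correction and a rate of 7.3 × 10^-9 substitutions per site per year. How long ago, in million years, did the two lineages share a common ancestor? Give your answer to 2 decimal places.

32.98

d = −(3/4) ln(1 − 4p/3) = −0.75 ln(1 − 0.473733) = −0.75 ln(0.526267)
  = −0.75 × (-0.641947) = 0.481460 substitutions/site.
Under a molecular clock d = 2μt, so t = d/(2μ) = 0.481460 / (2 × 7.3 × 10^-9) = 32.98 million years.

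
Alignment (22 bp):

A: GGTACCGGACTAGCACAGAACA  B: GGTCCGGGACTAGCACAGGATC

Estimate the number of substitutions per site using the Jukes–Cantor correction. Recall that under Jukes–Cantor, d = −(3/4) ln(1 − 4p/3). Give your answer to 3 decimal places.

The sequences differ at 5 of 22 sites (4, 6, 19, 21, 22), so p = 5/22 ≈ 0.227273.
d = −(3/4) ln(1 − 4p/3) = −0.75 ln(1 − 0.303031) = −0.75 ln(0.696969)
  = −0.75 × (-0.361014) = 0.270761 substitutions/site.

0.271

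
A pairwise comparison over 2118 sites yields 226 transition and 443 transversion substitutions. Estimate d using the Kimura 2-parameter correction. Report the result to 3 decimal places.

P = 226/2118 ≈ 0.106704 and Q = 443/2118 ≈ 0.20916.
Under the Kimura two-parameter model, d = −½ ln(1 − 2P − Q) − ¼ ln(1 − 2Q).
1 − 2P − Q = 0.577432, giving −½ ln(0.577432) = 0.274582.
1 − 2Q = 0.58168, giving −¼ ln(0.58168) = 0.135459.
d = 0.274582 + 0.135459 = 0.410041.

0.410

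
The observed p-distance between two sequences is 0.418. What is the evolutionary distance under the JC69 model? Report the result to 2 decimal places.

d = −(3/4) ln(1 − 4p/3) = −0.75 ln(1 − 0.557333) = −0.75 ln(0.442667)
  = −0.75 × (-0.814937) = 0.611203 substitutions/site.

0.61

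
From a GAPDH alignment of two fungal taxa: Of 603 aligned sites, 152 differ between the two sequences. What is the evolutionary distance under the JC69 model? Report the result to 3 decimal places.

p = 152/603 ≈ 0.252073.
d = −(3/4) ln(1 − 4p/3) = −0.75 ln(1 − 0.336097) = −0.75 ln(0.663903)
  = −0.75 × (-0.409619) = 0.307214 substitutions/site.

0.307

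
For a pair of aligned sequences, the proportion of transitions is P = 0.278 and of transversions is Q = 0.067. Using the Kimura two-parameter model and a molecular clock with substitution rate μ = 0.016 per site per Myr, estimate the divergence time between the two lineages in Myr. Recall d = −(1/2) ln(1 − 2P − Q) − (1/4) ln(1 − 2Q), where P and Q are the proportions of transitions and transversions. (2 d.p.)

16.37

Under the Kimura two-parameter model, d = −½ ln(1 − 2P − Q) − ¼ ln(1 − 2Q).
1 − 2P − Q = 0.377, giving −½ ln(0.377) = 0.487755.
1 − 2Q = 0.866, giving −¼ ln(0.866) = 0.035968.
d = 0.487755 + 0.035968 = 0.523723.
Under a molecular clock d = 2μt, so t = d/(2μ) = 0.523723 / (2 × 0.016) = 16.37 Myr.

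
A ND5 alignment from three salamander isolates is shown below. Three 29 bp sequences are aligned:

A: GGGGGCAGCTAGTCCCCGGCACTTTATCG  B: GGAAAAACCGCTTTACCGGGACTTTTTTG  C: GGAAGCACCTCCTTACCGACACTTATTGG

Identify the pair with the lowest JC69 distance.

B and C

A–B: 13/29 differ, p = 0.448, d = 0.683.
A–C: 11/29 differ, p = 0.379, d = 0.529.
B–C: 8/29 differ, p = 0.276, d = 0.344.
The smallest distance is between B and C.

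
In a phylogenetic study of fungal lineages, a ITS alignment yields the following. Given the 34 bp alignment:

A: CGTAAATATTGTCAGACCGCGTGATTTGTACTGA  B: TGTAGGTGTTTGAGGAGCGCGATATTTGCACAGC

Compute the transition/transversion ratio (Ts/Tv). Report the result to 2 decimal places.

0.75

Transitions are A↔G and C↔T; transversions are all other mismatches.
Transitions: 6. Transversions: 8.
R = 6/8 = 0.75.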